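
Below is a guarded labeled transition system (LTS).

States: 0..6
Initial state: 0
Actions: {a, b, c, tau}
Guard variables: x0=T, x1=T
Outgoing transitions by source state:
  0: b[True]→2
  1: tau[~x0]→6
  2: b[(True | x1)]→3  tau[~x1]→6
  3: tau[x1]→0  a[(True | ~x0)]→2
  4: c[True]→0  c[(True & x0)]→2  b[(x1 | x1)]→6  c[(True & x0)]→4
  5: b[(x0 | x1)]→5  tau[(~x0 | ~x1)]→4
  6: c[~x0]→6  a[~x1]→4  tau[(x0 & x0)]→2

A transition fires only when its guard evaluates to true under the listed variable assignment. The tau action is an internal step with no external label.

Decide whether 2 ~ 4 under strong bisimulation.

Answer: NOT BISIMILAR

Analysis:
Compute ~ classes (split until stable):
  π0 = {{0,1,2,3,4,5,6}}
  π1 = {{0,2,5},{1},{3},{4},{6}}
  π2 = {{0,5},{1},{2},{3},{4},{6}}
  π3 = {{0},{1},{2},{3},{4},{5},{6}}
7 equivalence class(es) (converged in 4)
2∈{2}, 4∈{4}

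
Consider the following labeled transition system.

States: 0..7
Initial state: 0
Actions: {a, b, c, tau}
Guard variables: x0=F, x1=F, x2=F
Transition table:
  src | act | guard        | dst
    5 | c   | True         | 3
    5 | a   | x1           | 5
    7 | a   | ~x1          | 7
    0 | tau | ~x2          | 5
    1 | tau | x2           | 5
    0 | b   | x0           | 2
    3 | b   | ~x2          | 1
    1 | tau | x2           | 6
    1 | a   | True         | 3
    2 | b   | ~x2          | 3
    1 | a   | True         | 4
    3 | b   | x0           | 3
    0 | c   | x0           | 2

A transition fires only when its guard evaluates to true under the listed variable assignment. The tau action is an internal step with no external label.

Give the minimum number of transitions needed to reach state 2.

Breadth-first toward 2:
  L0 = {0}
  L1 = {5}
  L2 = {3}
  L3 = {1}
  L4 = {4}
2 never appears.

Answer: UNREACHABLE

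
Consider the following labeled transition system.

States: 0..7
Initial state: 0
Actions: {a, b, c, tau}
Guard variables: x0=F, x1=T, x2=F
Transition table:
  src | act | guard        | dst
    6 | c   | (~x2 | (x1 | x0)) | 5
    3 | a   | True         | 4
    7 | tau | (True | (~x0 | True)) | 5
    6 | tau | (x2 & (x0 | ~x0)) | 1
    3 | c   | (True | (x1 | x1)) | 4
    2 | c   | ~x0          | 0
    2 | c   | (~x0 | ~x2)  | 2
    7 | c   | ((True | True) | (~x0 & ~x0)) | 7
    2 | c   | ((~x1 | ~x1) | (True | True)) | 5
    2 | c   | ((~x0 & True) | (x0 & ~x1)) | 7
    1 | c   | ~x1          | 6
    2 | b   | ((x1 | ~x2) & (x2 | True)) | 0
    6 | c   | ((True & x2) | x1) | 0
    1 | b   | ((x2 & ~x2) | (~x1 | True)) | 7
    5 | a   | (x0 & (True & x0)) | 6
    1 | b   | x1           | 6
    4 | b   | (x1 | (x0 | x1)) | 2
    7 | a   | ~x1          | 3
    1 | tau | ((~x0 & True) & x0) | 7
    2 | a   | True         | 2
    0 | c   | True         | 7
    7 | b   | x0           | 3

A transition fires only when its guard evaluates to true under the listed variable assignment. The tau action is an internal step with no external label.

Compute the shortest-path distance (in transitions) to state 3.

Answer: UNREACHABLE

Working:
Layered search for 3:
  depth 0: {0}
  depth 1: {7}
  depth 2: {5}
3 never appears.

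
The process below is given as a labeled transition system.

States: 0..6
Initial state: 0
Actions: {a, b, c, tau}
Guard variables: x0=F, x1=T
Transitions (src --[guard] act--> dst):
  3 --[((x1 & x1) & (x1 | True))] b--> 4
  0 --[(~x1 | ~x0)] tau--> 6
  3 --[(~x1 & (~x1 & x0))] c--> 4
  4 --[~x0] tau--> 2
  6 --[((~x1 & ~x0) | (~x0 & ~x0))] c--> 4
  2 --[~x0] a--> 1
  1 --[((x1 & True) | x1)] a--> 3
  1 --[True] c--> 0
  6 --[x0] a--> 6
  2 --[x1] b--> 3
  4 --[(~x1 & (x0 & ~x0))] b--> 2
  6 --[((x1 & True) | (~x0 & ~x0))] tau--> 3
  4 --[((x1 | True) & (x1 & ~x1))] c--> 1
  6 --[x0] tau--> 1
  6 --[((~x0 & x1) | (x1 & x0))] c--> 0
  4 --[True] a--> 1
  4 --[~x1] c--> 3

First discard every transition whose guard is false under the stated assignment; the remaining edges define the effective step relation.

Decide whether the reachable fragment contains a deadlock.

Answer: DEADLOCK-FREE

Working:
Reachable = {0,1,2,3,4,6}
  0: tau→6  [1 out]
  1: a→3  c→0  [2 out]
  2: a→1  b→3  [2 out]
  3: b→4  [1 out]
  4: a→1  tau→2  [2 out]
  6: c→0  c→4  tau→3  [3 out]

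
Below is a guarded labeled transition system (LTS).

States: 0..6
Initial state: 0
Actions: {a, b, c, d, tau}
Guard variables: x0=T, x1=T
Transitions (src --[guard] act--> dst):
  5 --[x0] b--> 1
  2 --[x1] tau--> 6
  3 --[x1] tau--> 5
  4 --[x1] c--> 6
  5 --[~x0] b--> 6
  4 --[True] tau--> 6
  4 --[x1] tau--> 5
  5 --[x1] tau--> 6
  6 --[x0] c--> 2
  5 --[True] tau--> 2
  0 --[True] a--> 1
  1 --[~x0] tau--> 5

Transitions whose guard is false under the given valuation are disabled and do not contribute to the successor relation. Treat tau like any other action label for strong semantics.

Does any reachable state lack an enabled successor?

Answer: DEADLOCK at state 1

Working:
Reach set: {0,1}
  0: a→1  [deg 1]
  1: ∅  [deadlock]
Path to 1: a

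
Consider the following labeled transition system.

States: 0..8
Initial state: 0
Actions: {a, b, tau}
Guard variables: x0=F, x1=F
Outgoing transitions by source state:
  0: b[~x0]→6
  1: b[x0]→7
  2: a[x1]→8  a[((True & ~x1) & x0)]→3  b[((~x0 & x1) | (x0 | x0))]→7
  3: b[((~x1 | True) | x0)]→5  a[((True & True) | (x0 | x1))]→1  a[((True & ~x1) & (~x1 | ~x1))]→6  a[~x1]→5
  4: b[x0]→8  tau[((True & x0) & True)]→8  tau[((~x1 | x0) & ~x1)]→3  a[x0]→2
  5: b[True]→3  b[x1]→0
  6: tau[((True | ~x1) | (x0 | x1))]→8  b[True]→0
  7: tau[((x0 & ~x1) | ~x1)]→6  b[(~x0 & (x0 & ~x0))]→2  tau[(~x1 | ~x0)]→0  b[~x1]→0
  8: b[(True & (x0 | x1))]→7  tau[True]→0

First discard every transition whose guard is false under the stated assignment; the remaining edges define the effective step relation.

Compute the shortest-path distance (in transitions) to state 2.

BFS to 2:
  Layer 0: {0}
  Layer 1: {6}
  Layer 2: {8}
2 never appears.

Answer: UNREACHABLE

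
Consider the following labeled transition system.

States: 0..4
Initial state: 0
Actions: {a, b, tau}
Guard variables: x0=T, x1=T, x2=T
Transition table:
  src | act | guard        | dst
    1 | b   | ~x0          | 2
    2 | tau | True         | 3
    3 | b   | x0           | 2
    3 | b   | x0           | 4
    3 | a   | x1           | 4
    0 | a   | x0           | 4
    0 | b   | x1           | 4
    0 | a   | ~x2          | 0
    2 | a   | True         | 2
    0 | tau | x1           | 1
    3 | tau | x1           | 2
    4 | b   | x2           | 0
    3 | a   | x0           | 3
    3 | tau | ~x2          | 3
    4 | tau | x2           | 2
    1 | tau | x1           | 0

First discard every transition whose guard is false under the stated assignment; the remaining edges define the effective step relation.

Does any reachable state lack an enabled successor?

Reach set: {0,1,2,3,4}
  0: a→4  b→4  tau→1  [3 exit(s)]
  1: tau→0  [1 exit(s)]
  2: a→2  tau→3  [2 exit(s)]
  3: a→3  a→4  b→2  b→4  tau→2  [5 exit(s)]
  4: b→0  tau→2  [2 exit(s)]

Answer: DEADLOCK-FREE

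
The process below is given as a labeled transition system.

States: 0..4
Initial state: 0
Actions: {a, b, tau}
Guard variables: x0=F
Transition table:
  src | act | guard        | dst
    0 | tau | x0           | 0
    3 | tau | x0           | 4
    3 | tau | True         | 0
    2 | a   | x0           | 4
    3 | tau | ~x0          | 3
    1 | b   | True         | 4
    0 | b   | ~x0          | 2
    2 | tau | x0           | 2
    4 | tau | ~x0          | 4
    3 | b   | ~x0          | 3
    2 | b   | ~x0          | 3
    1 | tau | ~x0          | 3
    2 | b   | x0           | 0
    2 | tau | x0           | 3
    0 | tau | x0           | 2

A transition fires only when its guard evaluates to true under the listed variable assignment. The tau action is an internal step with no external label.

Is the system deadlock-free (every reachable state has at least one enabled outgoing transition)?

R = {0,2,3}
  0: b→2  [1 out]
  2: b→3  [1 out]
  3: b→3  tau→0  tau→3  [3 out]

Answer: DEADLOCK-FREE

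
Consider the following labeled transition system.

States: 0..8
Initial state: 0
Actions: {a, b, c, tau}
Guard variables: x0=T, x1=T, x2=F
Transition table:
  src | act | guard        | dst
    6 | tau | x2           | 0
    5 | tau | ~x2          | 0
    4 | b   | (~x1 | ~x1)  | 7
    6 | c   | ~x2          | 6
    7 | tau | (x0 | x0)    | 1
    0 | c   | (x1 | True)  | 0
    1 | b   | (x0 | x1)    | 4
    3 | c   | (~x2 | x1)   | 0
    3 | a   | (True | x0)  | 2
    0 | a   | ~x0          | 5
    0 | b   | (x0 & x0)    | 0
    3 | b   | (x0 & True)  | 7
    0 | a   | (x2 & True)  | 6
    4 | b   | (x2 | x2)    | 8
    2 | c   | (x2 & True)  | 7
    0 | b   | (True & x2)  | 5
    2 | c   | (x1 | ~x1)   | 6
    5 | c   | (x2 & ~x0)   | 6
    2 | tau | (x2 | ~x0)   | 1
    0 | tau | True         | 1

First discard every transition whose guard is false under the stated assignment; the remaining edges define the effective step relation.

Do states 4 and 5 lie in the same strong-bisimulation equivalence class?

Compute ~ classes (split until stable):
  P[0] = {{0,1,2,3,4,5,6,7,8}}
  P[1] = {{0},{1},{2,6},{3},{4,8},{5,7}}
  P[2] = {{0},{1},{2,6},{3},{4,8},{5},{7}}
7 equivalence class(es) (converged in 3)
4∈{4,8}, 5∈{5}

Answer: NOT BISIMILAR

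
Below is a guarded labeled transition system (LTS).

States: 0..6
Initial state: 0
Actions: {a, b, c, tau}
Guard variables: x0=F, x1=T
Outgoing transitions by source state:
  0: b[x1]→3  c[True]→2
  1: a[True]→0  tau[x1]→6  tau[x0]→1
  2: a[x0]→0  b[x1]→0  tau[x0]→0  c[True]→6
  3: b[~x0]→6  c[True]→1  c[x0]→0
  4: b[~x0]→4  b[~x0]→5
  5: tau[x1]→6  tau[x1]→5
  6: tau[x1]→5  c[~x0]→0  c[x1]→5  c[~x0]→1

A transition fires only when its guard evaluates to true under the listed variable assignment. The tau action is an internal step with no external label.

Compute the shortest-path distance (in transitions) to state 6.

Breadth-first toward 6:
  L0 = {0}
  L1 = {2,3}
  L2 = {1,6}
6 enters at depth 2; path b·b

Answer: 2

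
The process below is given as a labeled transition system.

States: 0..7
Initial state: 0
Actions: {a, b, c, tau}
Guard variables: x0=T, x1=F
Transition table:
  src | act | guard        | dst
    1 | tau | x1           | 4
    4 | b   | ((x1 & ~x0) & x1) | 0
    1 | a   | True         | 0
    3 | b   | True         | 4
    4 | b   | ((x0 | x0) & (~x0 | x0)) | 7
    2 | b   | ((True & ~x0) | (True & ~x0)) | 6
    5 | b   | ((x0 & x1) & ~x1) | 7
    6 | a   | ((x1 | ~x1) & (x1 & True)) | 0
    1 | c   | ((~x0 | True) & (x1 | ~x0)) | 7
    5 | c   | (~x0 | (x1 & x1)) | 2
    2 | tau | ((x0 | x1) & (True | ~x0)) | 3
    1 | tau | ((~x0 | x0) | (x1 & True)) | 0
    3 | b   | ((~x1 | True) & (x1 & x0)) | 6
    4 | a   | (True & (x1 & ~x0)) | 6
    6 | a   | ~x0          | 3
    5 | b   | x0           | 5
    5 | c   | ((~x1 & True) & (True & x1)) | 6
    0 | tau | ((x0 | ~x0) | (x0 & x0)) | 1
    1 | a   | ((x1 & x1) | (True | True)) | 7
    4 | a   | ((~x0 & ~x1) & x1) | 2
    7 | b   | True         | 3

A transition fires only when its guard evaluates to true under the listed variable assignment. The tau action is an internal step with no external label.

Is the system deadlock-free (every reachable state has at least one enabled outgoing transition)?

R = {0,1,3,4,7}
  0: tau→1  [1 out]
  1: a→0  a→7  tau→0  [3 out]
  3: b→4  [1 out]
  4: b→7  [1 out]
  7: b→3  [1 out]

Answer: DEADLOCK-FREE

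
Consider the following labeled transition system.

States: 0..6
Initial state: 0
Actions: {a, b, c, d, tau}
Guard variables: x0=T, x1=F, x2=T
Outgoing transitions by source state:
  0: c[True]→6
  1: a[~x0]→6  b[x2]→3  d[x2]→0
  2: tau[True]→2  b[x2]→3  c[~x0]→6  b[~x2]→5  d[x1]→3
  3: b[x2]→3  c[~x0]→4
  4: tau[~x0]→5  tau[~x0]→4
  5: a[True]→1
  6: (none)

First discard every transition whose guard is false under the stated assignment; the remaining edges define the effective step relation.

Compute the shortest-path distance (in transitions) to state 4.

Answer: UNREACHABLE

Trace:
Breadth-first toward 4:
  Layer 0: {0}
  Layer 1: {6}
4 never appears.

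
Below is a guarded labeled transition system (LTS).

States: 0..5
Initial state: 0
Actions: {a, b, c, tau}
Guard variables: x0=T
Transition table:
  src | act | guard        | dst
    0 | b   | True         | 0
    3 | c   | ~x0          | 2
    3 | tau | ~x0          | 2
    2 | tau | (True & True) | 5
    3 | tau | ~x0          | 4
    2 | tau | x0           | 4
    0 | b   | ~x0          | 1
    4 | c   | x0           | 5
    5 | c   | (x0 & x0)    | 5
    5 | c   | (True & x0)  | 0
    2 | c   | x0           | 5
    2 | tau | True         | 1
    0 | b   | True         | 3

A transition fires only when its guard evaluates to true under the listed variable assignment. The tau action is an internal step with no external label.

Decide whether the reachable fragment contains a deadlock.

Reachable = {0,3}
  0: b→0  b→3  [deg 2]
  3: ∅  [deadlock]
trace reaching 3: b

Answer: DEADLOCK at state 3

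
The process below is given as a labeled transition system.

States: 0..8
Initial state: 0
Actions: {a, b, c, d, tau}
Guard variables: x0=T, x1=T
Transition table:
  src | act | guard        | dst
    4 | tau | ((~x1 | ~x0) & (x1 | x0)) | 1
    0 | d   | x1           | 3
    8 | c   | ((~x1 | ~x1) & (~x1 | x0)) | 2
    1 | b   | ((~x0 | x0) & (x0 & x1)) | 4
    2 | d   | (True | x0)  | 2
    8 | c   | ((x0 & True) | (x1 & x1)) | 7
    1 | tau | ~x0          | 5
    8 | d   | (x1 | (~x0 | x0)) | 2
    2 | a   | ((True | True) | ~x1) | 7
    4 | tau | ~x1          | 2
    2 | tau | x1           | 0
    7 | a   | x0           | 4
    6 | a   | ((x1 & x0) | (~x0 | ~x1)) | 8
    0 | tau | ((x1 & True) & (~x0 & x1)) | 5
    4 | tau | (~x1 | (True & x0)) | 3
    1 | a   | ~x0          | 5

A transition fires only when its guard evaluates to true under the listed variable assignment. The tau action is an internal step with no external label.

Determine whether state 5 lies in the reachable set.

Answer: UNREACHABLE

Trace:
Guard filter leaves 10 enabled edge(s).
Layer 0: {0}
Layer 1: {3}  total {0,3}
Reach set: {0,3}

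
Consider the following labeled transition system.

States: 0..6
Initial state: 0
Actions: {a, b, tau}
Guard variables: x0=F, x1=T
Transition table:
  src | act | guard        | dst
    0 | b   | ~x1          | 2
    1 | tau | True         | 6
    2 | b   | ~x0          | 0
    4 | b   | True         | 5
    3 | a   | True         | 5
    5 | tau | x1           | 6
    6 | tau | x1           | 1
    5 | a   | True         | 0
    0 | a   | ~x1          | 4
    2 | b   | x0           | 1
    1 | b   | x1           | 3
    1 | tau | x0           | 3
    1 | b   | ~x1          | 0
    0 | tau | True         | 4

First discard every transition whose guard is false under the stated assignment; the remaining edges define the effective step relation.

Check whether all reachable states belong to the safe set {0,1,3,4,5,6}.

Allowed set {0,1,3,4,5,6}
R = {0,1,3,4,5,6}
  0: ok
  1: ok
  3: ok
  4: ok
  5: ok
  6: ok

Answer: INVARIANT HOLDS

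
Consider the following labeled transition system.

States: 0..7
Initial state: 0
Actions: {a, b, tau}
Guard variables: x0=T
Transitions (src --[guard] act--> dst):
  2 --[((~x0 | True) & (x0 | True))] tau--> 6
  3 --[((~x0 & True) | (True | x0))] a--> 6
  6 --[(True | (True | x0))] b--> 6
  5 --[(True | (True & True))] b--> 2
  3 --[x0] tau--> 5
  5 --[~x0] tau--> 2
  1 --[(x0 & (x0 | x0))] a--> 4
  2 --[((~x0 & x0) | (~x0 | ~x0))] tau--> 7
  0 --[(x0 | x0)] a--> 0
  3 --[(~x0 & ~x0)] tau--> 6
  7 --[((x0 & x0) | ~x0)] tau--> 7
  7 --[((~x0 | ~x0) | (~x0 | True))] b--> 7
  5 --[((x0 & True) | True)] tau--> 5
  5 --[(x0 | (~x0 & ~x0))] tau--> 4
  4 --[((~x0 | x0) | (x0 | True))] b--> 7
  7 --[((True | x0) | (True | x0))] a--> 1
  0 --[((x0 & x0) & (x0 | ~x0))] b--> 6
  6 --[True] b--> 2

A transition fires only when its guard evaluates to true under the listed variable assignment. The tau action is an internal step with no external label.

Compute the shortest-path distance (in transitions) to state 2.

Answer: 2

Analysis:
Layered search for 2:
  Layer 0: {0}
  Layer 1: {6}
  Layer 2: {2}
first hit 2 at d=2 via b·b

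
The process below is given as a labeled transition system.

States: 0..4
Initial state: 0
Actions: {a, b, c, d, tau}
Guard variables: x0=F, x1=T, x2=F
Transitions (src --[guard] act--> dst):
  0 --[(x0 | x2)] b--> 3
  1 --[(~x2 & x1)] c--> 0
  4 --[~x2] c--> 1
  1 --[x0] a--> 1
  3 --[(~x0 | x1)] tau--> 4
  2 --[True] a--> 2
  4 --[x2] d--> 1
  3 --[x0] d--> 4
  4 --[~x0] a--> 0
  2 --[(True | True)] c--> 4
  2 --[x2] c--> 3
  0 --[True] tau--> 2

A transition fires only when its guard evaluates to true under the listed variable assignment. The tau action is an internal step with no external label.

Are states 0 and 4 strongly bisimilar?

Refine partition for ~:
  π0 = {{0,1,2,3,4}}
  π1 = {{0,3},{1},{2,4}}
  π2 = {{0,3},{1},{2},{4}}
  π3 = {{0},{1},{2},{3},{4}}
5 equivalence class(es) (converged in 4)
[0]={0}  [4]={4}

Answer: NOT BISIMILAR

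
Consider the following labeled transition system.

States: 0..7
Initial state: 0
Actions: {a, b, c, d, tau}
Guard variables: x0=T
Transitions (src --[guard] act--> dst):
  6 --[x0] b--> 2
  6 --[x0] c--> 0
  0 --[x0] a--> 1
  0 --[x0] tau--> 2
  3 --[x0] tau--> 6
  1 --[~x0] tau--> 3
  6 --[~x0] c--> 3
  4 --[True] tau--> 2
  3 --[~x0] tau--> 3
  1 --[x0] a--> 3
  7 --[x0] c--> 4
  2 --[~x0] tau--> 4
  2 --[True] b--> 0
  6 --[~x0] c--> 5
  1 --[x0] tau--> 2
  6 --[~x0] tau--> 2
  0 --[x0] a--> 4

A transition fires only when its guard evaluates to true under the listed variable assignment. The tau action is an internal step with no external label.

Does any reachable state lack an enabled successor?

Answer: DEADLOCK-FREE

Analysis:
Reach set: {0,1,2,3,4,6}
  0: a→1  a→4  tau→2  [3 out]
  1: a→3  tau→2  [2 out]
  2: b→0  [1 out]
  3: tau→6  [1 out]
  4: tau→2  [1 out]
  6: b→2  c→0  [2 out]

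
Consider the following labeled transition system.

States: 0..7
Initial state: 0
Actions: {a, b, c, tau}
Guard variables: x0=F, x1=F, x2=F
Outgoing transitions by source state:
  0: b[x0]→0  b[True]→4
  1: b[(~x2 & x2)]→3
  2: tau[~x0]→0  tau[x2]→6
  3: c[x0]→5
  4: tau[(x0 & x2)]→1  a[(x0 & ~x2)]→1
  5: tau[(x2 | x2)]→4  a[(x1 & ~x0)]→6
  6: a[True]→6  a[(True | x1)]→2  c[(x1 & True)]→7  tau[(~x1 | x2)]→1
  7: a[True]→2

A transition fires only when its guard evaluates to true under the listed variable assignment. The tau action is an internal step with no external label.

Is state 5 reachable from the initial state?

After dropping false guards: 6 live edges.
depth 0: {0}
depth 1: {4}  total {0,4}
Reach set: {0,4}

Answer: UNREACHABLE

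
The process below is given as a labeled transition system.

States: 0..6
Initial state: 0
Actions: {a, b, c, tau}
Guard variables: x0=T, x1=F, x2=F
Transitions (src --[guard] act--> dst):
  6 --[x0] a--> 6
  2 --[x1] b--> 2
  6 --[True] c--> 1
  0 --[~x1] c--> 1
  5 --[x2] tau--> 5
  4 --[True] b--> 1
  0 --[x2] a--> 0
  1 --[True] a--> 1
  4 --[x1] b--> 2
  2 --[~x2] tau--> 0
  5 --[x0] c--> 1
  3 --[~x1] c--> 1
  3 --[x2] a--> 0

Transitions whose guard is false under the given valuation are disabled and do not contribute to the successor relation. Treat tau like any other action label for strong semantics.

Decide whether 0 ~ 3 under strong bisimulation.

Compute ~ classes (split until stable):
  π0 = {{0,1,2,3,4,5,6}}
  π1 = {{0,3,5},{1},{2},{4},{6}}
stable after 2 split(s): 5 block(s)
0∈{0,3,5}, 3∈{0,3,5}

Answer: BISIMILAR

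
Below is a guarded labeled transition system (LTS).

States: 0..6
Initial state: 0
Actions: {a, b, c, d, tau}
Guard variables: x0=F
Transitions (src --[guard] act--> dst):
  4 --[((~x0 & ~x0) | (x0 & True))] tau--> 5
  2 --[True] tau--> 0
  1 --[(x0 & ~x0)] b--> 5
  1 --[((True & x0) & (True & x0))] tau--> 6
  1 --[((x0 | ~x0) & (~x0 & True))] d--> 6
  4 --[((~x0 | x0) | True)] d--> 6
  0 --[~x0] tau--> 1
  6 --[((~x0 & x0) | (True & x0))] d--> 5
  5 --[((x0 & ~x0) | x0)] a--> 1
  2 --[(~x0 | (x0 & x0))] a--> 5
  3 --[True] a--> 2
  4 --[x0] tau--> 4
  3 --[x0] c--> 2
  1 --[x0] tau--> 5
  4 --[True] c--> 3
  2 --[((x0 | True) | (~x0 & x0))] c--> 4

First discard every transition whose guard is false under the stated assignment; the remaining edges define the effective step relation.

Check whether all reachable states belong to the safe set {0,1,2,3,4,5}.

Answer: INVARIANT VIOLATED at state 6

Trace:
Inv-set: {0,1,2,3,4,5}
Reach set: {0,1,6}
  0: ✓
  1: ✓
  6: outside
counterexample path to 6: tau·d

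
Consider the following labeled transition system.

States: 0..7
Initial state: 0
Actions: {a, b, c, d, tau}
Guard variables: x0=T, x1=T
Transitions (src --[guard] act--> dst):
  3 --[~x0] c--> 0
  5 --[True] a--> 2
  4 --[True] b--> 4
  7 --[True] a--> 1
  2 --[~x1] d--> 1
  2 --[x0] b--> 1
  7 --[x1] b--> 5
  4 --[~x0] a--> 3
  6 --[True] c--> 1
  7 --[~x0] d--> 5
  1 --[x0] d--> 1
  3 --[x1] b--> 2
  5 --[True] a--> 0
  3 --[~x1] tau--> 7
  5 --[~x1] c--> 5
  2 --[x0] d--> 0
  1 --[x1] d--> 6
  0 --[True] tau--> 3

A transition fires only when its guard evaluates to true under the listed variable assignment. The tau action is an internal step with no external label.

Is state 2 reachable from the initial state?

Guard filter leaves 12 enabled edge(s).
depth 0: {0}
depth 1: {3}  now seen {0,3}
depth 2: {2}  now seen {0,2,3}
depth 3: {1}  now seen {0,1,2,3}
depth 4: {6}  now seen {0,1,2,3,6}
Reach set: {0,1,2,3,6}
trace reaching 2: tau·b

Answer: REACHABLE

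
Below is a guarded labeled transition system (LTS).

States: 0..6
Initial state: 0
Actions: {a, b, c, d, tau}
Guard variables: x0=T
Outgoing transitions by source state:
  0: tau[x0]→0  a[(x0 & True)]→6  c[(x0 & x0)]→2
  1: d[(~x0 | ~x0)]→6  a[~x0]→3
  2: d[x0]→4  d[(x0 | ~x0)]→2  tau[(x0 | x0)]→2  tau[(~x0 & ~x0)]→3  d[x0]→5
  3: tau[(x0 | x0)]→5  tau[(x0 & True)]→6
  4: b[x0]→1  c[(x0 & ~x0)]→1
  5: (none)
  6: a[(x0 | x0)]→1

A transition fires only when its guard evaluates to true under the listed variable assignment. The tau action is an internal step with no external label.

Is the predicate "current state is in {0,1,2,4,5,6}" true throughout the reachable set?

Answer: INVARIANT HOLDS

Analysis:
Allowed set {0,1,2,4,5,6}
Reachable = {0,1,2,4,5,6}
  0: ok
  1: ok
  2: ok
  4: ok
  5: ok
  6: ok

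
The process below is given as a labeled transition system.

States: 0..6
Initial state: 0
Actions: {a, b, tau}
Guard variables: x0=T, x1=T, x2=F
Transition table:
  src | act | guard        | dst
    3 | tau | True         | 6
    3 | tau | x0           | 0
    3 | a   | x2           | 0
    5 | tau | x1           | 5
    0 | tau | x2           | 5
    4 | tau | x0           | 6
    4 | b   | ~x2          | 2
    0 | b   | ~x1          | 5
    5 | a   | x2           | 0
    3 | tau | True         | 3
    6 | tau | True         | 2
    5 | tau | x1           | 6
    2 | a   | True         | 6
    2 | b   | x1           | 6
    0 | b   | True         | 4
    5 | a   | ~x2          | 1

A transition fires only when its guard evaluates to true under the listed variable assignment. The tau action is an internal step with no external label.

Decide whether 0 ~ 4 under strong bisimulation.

Bisimulation quotient by refinement:
  round 0: {{0,1,2,3,4,5,6}}
  round 1: {{0},{1},{2},{3,6},{4},{5}}
  round 2: {{0},{1},{2},{3},{4},{5},{6}}
stable after 3 split(s): 7 block(s)
[0]={0}  [4]={4}

Answer: NOT BISIMILAR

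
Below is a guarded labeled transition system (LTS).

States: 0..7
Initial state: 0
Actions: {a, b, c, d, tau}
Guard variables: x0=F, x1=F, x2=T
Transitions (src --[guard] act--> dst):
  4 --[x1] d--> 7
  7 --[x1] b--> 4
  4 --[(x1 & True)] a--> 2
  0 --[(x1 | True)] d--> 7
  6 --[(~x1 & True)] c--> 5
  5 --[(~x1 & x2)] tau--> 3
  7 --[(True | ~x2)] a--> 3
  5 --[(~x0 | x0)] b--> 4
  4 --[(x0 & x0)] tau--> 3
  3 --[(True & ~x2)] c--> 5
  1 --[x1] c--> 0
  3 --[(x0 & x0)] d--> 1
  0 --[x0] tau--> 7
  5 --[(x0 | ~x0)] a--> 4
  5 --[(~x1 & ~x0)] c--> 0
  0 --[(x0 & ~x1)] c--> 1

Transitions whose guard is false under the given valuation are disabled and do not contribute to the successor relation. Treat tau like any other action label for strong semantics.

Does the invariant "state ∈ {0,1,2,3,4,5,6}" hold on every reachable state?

Answer: INVARIANT VIOLATED at state 7

Trace:
Safe = {0,1,2,3,4,5,6}
Reachable = {0,3,7}
  0: safe
  3: safe
  7: ✗ unsafe
witness against invariant: d → 7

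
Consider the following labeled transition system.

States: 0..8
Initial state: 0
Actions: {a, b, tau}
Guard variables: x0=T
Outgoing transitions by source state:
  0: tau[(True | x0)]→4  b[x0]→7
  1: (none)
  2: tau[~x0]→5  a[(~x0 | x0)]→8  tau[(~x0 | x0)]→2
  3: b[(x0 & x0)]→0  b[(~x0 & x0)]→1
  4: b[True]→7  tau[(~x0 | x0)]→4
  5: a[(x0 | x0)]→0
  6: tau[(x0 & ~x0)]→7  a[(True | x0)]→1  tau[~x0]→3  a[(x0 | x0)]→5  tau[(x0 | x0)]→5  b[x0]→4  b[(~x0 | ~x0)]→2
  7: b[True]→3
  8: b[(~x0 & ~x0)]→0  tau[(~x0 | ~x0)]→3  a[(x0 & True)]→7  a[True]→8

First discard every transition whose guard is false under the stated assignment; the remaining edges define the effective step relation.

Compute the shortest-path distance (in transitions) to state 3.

Answer: 2

Working:
Layered search for 3:
  L0 = {0}
  L1 = {4,7}
  L2 = {3}
3 enters at depth 2; path b·b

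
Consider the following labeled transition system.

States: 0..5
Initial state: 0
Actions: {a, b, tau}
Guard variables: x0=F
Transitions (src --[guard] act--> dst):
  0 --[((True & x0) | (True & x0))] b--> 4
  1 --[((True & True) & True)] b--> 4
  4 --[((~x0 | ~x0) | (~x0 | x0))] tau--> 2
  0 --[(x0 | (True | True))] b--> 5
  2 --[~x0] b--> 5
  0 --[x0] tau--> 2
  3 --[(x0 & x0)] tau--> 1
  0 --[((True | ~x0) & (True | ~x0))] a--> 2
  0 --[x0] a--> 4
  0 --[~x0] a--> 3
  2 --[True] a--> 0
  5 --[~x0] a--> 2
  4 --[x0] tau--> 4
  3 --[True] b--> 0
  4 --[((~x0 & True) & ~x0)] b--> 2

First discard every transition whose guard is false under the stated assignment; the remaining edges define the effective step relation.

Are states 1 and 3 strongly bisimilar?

Answer: NOT BISIMILAR

Working:
Refine partition for ~:
  π0 = {{0,1,2,3,4,5}}
  π1 = {{0,2},{1,3},{4},{5}}
  π2 = {{0},{1},{2},{3},{4},{5}}
6 equivalence class(es) (converged in 3)
[1]={1}  [3]={3}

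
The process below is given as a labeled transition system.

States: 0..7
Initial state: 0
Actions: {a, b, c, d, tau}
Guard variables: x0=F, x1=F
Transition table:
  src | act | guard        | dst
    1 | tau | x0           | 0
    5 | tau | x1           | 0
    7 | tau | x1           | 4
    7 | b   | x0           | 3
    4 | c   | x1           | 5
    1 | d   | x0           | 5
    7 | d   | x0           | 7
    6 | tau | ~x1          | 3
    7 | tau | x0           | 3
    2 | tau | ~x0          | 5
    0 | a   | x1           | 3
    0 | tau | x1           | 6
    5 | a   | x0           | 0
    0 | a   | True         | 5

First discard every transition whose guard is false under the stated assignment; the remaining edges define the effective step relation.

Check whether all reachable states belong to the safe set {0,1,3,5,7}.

Allowed set {0,1,3,5,7}
R = {0,5}
  0: ✓
  5: ✓

Answer: INVARIANT HOLDS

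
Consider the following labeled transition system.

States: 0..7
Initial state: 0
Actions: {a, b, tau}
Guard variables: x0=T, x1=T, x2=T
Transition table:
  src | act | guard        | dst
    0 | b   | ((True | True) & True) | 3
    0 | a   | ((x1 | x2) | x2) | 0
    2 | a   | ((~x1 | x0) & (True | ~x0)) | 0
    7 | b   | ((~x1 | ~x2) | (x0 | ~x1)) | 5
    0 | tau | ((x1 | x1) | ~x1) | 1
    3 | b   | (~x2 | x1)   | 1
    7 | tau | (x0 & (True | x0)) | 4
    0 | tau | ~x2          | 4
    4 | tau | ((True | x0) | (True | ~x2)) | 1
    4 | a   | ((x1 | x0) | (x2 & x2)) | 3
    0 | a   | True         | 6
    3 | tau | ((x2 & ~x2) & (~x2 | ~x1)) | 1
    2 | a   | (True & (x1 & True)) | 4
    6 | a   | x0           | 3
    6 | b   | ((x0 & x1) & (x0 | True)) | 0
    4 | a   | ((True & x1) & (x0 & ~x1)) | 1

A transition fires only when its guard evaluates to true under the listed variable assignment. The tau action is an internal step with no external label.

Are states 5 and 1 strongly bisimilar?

Bisimulation quotient by refinement:
  π0 = {{0,1,2,3,4,5,6,7}}
  π1 = {{0},{1,5},{2},{3},{4},{6},{7}}
Fixed point at round 2; 7 class(es).
5∈{1,5}, 1∈{1,5}

Answer: BISIMILAR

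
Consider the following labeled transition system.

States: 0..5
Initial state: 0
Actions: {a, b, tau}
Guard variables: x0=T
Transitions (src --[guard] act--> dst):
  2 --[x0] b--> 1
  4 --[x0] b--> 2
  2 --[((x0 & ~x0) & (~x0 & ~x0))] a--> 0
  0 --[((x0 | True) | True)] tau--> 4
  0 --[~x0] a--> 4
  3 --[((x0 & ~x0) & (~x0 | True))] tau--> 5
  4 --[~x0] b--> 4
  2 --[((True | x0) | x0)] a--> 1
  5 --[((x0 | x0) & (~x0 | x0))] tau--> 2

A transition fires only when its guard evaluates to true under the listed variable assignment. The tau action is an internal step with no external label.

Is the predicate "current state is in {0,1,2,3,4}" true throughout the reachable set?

Allowed set {0,1,2,3,4}
R = {0,1,2,4}
  0: ✓
  1: ✓
  2: ✓
  4: ✓

Answer: INVARIANT HOLDS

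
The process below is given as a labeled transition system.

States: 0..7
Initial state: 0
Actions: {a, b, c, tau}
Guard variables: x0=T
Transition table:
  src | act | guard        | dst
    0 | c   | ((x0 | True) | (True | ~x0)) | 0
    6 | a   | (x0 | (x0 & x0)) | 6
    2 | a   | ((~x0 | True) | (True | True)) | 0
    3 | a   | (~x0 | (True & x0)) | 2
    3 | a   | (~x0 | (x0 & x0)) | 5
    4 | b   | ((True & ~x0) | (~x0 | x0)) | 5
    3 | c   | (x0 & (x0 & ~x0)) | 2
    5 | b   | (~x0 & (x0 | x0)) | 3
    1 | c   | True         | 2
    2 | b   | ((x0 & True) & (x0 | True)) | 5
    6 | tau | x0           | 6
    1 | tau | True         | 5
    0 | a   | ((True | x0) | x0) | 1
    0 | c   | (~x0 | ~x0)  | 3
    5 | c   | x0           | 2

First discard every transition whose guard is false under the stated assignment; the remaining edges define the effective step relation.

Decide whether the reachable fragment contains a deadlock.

Reachable = {0,1,2,5}
  0: a→1  c→0  [2 exit(s)]
  1: c→2  tau→5  [2 exit(s)]
  2: a→0  b→5  [2 exit(s)]
  5: c→2  [1 exit(s)]

Answer: DEADLOCK-FREE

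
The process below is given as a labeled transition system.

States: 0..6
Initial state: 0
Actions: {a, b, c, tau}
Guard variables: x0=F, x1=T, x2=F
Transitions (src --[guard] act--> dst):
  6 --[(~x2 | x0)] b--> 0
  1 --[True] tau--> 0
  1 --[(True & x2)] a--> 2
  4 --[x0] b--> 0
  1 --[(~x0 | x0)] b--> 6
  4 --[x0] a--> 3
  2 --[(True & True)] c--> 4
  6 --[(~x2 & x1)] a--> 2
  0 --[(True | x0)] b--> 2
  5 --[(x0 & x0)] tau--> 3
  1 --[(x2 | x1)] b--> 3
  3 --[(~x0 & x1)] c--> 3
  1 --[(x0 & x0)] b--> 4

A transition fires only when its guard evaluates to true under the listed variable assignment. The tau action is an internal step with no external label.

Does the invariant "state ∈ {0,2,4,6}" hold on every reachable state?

Safe = {0,2,4,6}
Reach set: {0,2,4}
  0: safe
  2: safe
  4: safe

Answer: INVARIANT HOLDS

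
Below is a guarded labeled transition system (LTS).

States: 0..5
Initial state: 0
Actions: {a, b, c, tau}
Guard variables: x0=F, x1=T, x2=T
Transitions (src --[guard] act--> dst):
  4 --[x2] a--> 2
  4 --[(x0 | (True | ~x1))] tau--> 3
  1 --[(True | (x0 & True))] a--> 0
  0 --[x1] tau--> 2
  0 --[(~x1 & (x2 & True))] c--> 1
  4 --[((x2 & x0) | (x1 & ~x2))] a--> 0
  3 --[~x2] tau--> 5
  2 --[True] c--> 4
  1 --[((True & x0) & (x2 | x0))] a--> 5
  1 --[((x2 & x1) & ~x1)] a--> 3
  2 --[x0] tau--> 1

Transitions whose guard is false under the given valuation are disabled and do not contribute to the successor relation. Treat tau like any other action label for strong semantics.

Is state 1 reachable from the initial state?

After dropping false guards: 5 live edges.
depth 0: {0}
depth 1: {2}  total {0,2}
depth 2: {4}  total {0,2,4}
depth 3: {3}  total {0,2,3,4}
Reachable = {0,2,3,4}

Answer: UNREACHABLE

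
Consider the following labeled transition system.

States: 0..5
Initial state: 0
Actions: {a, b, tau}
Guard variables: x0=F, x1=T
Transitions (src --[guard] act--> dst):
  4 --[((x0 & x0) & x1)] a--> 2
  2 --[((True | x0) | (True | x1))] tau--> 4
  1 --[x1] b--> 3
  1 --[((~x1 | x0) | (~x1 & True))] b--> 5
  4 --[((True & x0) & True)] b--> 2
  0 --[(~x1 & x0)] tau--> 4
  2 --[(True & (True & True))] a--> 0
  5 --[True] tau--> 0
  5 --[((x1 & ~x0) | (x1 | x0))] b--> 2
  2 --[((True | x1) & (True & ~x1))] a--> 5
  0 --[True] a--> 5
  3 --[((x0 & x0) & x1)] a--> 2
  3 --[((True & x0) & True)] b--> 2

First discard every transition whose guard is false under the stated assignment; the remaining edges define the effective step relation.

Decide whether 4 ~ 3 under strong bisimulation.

Compute ~ classes (split until stable):
  P[0] = {{0,1,2,3,4,5}}
  P[1] = {{0},{1},{2},{3,4},{5}}
stable after 2 split(s): 5 block(s)
class of 4: {3,4}; class of 3: {3,4}

Answer: BISIMILAR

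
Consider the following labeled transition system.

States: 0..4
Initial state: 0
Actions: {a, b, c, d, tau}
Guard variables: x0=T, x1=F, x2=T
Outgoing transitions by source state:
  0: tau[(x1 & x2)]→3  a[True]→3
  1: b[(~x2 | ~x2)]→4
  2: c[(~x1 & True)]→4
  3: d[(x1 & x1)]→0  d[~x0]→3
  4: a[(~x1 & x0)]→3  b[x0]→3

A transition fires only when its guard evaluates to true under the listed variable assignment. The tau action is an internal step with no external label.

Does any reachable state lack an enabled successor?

Reachable = {0,3}
  0: a→3  [1 exit(s)]
  3: ∅  [STUCK]
witness 3: a

Answer: DEADLOCK at state 3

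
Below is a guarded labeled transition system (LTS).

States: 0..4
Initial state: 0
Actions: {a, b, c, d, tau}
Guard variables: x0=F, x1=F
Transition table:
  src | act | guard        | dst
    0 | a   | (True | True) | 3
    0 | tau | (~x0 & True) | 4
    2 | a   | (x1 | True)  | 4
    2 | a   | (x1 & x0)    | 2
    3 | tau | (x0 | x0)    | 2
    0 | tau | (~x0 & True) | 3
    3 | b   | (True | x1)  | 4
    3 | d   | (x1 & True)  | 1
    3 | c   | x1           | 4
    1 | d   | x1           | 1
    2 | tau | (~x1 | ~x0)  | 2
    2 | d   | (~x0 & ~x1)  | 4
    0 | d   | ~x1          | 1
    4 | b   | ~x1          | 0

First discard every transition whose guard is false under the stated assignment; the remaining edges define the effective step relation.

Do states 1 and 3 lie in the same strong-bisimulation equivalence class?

Answer: NOT BISIMILAR

Trace:
Refine partition for ~:
  round 0: {{0,1,2,3,4}}
  round 1: {{0,2},{1},{3,4}}
  round 2: {{0},{1},{2},{3},{4}}
Fixed point at round 3; 5 class(es).
[1]={1}  [3]={3}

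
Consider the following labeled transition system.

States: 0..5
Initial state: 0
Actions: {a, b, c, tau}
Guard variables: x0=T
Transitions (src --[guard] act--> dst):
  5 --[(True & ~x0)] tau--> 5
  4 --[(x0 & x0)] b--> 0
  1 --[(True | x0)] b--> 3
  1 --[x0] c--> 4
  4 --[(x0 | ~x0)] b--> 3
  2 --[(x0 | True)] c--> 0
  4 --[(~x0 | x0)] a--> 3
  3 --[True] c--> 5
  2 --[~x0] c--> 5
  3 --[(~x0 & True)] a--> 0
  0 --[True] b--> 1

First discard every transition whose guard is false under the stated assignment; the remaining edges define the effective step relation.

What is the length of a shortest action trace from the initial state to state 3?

Answer: 2

Analysis:
BFS to 3:
  Layer 0: {0}
  Layer 1: {1}
  Layer 2: {3,4}
first hit 3 at d=2 via b·b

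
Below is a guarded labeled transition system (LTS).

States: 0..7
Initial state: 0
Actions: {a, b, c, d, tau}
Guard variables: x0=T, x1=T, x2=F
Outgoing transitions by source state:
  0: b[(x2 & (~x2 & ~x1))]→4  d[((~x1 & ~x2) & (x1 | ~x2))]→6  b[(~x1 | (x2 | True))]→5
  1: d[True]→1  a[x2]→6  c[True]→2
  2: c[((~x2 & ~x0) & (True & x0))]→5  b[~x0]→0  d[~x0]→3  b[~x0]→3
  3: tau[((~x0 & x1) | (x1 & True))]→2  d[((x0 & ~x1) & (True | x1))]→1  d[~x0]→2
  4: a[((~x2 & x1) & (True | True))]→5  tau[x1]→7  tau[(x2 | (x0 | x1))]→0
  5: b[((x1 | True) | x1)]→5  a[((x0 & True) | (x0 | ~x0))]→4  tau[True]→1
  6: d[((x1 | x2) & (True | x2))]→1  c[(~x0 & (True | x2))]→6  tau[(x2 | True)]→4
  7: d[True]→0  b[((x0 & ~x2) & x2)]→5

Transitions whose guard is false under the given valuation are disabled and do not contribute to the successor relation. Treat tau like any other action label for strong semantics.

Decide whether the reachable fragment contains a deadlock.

Answer: DEADLOCK at state 2

Working:
R = {0,1,2,4,5,7}
  0: b→5  [1 exit(s)]
  1: c→2  d→1  [2 exit(s)]
  2: ∅  [deadlock]
  4: a→5  tau→0  tau→7  [3 exit(s)]
  5: a→4  b→5  tau→1  [3 exit(s)]
  7: d→0  [1 exit(s)]
Path to 2: b·tau·c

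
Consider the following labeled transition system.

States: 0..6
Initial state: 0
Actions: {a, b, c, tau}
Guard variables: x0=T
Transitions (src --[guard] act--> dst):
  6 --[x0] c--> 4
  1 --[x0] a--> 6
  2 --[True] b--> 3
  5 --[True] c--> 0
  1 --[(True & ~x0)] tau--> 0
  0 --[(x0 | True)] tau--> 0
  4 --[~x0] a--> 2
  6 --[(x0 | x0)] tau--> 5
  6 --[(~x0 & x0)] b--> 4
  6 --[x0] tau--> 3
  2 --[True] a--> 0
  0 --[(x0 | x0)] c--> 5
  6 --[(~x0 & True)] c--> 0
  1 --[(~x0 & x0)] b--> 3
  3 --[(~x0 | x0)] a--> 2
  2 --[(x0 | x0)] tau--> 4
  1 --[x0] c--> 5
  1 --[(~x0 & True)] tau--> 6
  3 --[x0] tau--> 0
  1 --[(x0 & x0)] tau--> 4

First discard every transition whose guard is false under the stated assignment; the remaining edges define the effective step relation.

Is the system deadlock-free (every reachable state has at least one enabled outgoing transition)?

R = {0,5}
  0: c→5  tau→0  [2 out]
  5: c→0  [1 out]

Answer: DEADLOCK-FREE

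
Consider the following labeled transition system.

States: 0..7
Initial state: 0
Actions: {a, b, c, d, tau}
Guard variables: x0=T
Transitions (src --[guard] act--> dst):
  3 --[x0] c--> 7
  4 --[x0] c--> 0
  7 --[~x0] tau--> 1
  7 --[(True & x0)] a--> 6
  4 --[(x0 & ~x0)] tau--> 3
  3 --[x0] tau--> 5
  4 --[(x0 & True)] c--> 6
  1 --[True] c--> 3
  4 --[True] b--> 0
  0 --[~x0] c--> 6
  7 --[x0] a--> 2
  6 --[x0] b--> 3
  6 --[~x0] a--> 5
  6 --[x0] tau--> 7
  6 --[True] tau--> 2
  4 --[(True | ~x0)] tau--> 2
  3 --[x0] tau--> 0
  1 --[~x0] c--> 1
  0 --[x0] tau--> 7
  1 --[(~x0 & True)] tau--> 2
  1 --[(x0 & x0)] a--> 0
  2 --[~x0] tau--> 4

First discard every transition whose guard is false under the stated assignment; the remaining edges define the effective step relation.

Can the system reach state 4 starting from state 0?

After dropping false guards: 15 live edges.
Layer 0: {0}
Layer 1: {7}  cumulative {0,7}
Layer 2: {2,6}  cumulative {0,2,6,7}
Layer 3: {3}  cumulative {0,2,3,6,7}
Layer 4: {5}  cumulative {0,2,3,5,6,7}
R = {0,2,3,5,6,7}

Answer: UNREACHABLE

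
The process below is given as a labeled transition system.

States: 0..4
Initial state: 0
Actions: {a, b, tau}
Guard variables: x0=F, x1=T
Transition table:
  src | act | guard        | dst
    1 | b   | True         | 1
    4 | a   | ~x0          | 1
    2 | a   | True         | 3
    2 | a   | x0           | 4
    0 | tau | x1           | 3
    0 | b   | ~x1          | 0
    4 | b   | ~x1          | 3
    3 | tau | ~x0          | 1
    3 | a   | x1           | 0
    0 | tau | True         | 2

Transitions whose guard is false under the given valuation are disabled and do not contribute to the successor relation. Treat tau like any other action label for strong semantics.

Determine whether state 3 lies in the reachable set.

Guard filter leaves 7 enabled edge(s).
L0 = {0}
L1 = {2,3}  total {0,2,3}
L2 = {1}  total {0,1,2,3}
R = {0,1,2,3}
Path to 3: tau

Answer: REACHABLE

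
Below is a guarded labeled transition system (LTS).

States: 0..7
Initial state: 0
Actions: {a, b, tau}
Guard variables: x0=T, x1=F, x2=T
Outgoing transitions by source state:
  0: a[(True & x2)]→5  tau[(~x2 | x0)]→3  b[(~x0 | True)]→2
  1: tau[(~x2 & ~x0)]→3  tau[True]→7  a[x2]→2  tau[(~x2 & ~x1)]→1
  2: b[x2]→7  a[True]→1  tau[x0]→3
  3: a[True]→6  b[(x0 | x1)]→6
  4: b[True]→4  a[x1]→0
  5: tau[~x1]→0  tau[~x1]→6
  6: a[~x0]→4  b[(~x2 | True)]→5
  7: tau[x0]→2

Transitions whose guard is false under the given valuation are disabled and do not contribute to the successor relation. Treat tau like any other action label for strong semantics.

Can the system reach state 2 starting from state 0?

After dropping false guards: 15 live edges.
L0 = {0}
L1 = {2,3,5}  now seen {0,2,3,5}
L2 = {1,6,7}  now seen {0,1,2,3,5,6,7}
Reachable = {0,1,2,3,5,6,7}
trace reaching 2: b

Answer: REACHABLE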